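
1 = 1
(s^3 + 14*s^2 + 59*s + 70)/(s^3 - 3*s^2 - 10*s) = (s^2 + 12*s + 35)/(s*(s - 5))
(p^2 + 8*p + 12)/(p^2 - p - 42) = (p + 2)/(p - 7)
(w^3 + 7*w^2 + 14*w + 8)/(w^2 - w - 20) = (w^2 + 3*w + 2)/(w - 5)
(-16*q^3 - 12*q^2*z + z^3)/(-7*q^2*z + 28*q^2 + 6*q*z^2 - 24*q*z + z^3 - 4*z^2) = (16*q^3 + 12*q^2*z - z^3)/(7*q^2*z - 28*q^2 - 6*q*z^2 + 24*q*z - z^3 + 4*z^2)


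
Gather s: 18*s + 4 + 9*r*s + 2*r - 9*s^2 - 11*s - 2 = 2*r - 9*s^2 + s*(9*r + 7) + 2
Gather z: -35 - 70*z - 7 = -70*z - 42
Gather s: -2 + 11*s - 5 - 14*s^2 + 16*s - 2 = -14*s^2 + 27*s - 9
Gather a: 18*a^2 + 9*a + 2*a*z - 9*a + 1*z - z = 18*a^2 + 2*a*z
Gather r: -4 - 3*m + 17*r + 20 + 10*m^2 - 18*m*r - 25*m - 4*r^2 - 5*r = 10*m^2 - 28*m - 4*r^2 + r*(12 - 18*m) + 16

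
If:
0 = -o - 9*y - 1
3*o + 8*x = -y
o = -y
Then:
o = 1/8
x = -1/32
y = -1/8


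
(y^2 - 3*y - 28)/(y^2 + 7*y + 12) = (y - 7)/(y + 3)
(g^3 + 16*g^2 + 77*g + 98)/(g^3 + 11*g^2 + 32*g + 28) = (g + 7)/(g + 2)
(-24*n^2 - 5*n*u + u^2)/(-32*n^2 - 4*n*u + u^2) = (3*n + u)/(4*n + u)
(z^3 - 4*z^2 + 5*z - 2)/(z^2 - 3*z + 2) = z - 1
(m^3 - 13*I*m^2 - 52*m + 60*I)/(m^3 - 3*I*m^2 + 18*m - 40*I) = (m - 6*I)/(m + 4*I)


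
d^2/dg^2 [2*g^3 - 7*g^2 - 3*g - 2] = 12*g - 14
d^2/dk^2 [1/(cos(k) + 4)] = (sin(k)^2 + 4*cos(k) + 1)/(cos(k) + 4)^3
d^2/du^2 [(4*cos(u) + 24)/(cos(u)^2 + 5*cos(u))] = 4*(-19*sin(u)^4/cos(u)^3 + sin(u)^2 - 89 - 152/cos(u) + 180/cos(u)^2 + 319/cos(u)^3)/(cos(u) + 5)^3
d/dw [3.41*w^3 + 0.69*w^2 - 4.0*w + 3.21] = 10.23*w^2 + 1.38*w - 4.0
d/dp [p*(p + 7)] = 2*p + 7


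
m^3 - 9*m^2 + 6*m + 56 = (m - 7)*(m - 4)*(m + 2)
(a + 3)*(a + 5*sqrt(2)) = a^2 + 3*a + 5*sqrt(2)*a + 15*sqrt(2)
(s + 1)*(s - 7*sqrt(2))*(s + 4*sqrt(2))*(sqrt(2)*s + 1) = sqrt(2)*s^4 - 5*s^3 + sqrt(2)*s^3 - 59*sqrt(2)*s^2 - 5*s^2 - 59*sqrt(2)*s - 56*s - 56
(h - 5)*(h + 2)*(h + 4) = h^3 + h^2 - 22*h - 40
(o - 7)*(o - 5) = o^2 - 12*o + 35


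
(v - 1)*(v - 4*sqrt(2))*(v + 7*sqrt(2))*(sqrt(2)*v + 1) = sqrt(2)*v^4 - sqrt(2)*v^3 + 7*v^3 - 53*sqrt(2)*v^2 - 7*v^2 - 56*v + 53*sqrt(2)*v + 56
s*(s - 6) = s^2 - 6*s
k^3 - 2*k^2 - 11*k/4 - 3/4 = (k - 3)*(k + 1/2)^2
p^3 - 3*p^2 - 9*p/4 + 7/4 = (p - 7/2)*(p - 1/2)*(p + 1)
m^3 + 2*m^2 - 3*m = m*(m - 1)*(m + 3)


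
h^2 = h^2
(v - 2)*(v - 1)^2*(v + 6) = v^4 + 2*v^3 - 19*v^2 + 28*v - 12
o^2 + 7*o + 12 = (o + 3)*(o + 4)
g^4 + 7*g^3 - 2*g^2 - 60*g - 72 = (g - 3)*(g + 2)^2*(g + 6)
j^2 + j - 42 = (j - 6)*(j + 7)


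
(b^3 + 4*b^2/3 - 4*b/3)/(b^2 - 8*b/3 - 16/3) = b*(-3*b^2 - 4*b + 4)/(-3*b^2 + 8*b + 16)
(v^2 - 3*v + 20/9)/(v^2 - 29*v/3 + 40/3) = (v - 4/3)/(v - 8)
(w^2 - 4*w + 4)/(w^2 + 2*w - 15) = (w^2 - 4*w + 4)/(w^2 + 2*w - 15)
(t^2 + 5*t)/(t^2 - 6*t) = (t + 5)/(t - 6)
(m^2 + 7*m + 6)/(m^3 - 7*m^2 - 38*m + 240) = (m + 1)/(m^2 - 13*m + 40)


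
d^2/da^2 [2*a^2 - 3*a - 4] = 4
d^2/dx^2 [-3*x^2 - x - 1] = -6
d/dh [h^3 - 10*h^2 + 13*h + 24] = 3*h^2 - 20*h + 13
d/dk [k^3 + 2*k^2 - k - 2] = 3*k^2 + 4*k - 1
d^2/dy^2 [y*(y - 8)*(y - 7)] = 6*y - 30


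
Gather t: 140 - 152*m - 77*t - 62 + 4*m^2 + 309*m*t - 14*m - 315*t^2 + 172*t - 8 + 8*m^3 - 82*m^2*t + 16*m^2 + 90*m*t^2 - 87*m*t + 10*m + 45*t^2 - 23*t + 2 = 8*m^3 + 20*m^2 - 156*m + t^2*(90*m - 270) + t*(-82*m^2 + 222*m + 72) + 72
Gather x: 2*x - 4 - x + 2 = x - 2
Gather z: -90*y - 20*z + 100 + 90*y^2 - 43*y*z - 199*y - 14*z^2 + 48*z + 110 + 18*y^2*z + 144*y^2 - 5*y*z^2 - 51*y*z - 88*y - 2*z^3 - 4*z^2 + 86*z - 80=234*y^2 - 377*y - 2*z^3 + z^2*(-5*y - 18) + z*(18*y^2 - 94*y + 114) + 130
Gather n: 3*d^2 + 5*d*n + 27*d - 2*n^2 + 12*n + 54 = 3*d^2 + 27*d - 2*n^2 + n*(5*d + 12) + 54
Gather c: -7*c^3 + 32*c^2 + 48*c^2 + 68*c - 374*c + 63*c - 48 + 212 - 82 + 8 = -7*c^3 + 80*c^2 - 243*c + 90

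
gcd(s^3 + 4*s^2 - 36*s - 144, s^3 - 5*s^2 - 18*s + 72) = s^2 - 2*s - 24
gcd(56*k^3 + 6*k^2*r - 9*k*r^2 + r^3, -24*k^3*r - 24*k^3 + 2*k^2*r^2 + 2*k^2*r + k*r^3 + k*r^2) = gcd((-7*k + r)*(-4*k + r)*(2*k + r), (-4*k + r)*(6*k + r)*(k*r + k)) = -4*k + r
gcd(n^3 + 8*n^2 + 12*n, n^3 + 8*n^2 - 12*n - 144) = n + 6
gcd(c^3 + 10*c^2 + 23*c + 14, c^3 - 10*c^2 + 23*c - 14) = 1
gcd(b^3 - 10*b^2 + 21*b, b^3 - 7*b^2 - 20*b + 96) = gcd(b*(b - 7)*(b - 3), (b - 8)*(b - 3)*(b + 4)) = b - 3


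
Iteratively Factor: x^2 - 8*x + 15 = (x - 5)*(x - 3)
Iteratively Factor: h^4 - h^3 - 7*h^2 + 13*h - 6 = (h + 3)*(h^3 - 4*h^2 + 5*h - 2) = (h - 2)*(h + 3)*(h^2 - 2*h + 1) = (h - 2)*(h - 1)*(h + 3)*(h - 1)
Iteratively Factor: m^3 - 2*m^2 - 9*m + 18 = (m - 3)*(m^2 + m - 6) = (m - 3)*(m + 3)*(m - 2)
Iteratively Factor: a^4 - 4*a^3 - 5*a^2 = (a - 5)*(a^3 + a^2) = a*(a - 5)*(a^2 + a) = a*(a - 5)*(a + 1)*(a)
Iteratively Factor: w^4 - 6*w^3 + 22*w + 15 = (w - 3)*(w^3 - 3*w^2 - 9*w - 5) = (w - 3)*(w + 1)*(w^2 - 4*w - 5) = (w - 3)*(w + 1)^2*(w - 5)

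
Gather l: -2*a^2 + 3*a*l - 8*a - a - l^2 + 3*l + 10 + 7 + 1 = -2*a^2 - 9*a - l^2 + l*(3*a + 3) + 18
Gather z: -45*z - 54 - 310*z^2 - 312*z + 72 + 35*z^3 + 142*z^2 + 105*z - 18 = 35*z^3 - 168*z^2 - 252*z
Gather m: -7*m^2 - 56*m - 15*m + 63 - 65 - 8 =-7*m^2 - 71*m - 10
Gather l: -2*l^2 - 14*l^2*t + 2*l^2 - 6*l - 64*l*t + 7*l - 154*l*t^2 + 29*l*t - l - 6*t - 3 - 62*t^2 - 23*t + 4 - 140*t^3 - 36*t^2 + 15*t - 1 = -14*l^2*t + l*(-154*t^2 - 35*t) - 140*t^3 - 98*t^2 - 14*t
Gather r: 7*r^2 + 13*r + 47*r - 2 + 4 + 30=7*r^2 + 60*r + 32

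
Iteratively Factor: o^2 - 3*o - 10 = (o - 5)*(o + 2)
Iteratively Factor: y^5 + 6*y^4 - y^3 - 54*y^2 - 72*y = (y + 2)*(y^4 + 4*y^3 - 9*y^2 - 36*y) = (y - 3)*(y + 2)*(y^3 + 7*y^2 + 12*y) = (y - 3)*(y + 2)*(y + 4)*(y^2 + 3*y) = y*(y - 3)*(y + 2)*(y + 4)*(y + 3)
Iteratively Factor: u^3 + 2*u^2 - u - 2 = (u + 2)*(u^2 - 1) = (u - 1)*(u + 2)*(u + 1)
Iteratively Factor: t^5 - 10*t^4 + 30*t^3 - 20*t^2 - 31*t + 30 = (t + 1)*(t^4 - 11*t^3 + 41*t^2 - 61*t + 30) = (t - 2)*(t + 1)*(t^3 - 9*t^2 + 23*t - 15) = (t - 2)*(t - 1)*(t + 1)*(t^2 - 8*t + 15) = (t - 5)*(t - 2)*(t - 1)*(t + 1)*(t - 3)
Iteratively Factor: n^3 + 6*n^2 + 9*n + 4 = (n + 1)*(n^2 + 5*n + 4) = (n + 1)*(n + 4)*(n + 1)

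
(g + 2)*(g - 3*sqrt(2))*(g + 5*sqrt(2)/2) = g^3 - sqrt(2)*g^2/2 + 2*g^2 - 15*g - sqrt(2)*g - 30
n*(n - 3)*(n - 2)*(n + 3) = n^4 - 2*n^3 - 9*n^2 + 18*n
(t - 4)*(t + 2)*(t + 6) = t^3 + 4*t^2 - 20*t - 48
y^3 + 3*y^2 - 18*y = y*(y - 3)*(y + 6)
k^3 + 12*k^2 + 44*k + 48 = (k + 2)*(k + 4)*(k + 6)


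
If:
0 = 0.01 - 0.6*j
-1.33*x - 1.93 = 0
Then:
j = 0.02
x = -1.45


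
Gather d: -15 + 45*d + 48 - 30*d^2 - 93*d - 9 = -30*d^2 - 48*d + 24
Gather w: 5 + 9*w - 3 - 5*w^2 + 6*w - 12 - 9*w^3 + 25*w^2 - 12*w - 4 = -9*w^3 + 20*w^2 + 3*w - 14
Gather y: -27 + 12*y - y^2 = -y^2 + 12*y - 27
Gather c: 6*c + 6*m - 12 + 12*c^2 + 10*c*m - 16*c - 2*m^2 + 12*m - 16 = 12*c^2 + c*(10*m - 10) - 2*m^2 + 18*m - 28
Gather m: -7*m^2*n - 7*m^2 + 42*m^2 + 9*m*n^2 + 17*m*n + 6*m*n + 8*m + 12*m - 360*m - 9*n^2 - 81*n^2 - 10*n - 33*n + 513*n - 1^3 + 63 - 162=m^2*(35 - 7*n) + m*(9*n^2 + 23*n - 340) - 90*n^2 + 470*n - 100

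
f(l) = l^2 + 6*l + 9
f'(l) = 2*l + 6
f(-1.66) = 1.80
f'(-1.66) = 2.68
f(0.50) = 12.25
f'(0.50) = 7.00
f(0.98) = 15.84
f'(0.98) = 7.96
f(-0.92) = 4.33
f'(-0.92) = 4.16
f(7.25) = 105.06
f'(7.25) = 20.50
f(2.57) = 31.02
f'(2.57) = 11.14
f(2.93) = 35.16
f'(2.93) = 11.86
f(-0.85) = 4.62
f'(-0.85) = 4.30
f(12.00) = 225.00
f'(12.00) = 30.00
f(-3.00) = 0.00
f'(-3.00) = 0.00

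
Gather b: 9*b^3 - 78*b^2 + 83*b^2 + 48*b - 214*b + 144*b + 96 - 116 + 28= 9*b^3 + 5*b^2 - 22*b + 8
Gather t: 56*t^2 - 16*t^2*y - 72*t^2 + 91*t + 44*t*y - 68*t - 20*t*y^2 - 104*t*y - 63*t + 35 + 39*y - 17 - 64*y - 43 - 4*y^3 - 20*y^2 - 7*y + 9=t^2*(-16*y - 16) + t*(-20*y^2 - 60*y - 40) - 4*y^3 - 20*y^2 - 32*y - 16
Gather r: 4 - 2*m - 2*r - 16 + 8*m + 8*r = 6*m + 6*r - 12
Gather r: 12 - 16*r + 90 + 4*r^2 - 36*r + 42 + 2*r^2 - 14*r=6*r^2 - 66*r + 144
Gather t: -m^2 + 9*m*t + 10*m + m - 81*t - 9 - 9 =-m^2 + 11*m + t*(9*m - 81) - 18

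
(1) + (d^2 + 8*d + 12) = d^2 + 8*d + 13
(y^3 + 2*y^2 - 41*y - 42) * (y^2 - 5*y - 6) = y^5 - 3*y^4 - 57*y^3 + 151*y^2 + 456*y + 252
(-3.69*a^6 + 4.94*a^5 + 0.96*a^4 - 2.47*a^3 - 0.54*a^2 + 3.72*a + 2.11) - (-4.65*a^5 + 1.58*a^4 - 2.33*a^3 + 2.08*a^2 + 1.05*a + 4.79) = -3.69*a^6 + 9.59*a^5 - 0.62*a^4 - 0.14*a^3 - 2.62*a^2 + 2.67*a - 2.68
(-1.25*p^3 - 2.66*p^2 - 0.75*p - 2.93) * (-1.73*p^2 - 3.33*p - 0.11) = 2.1625*p^5 + 8.7643*p^4 + 10.2928*p^3 + 7.859*p^2 + 9.8394*p + 0.3223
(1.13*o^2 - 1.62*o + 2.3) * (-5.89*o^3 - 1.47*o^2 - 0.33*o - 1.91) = -6.6557*o^5 + 7.8807*o^4 - 11.5385*o^3 - 5.0047*o^2 + 2.3352*o - 4.393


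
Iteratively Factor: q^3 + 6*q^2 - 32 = (q + 4)*(q^2 + 2*q - 8) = (q - 2)*(q + 4)*(q + 4)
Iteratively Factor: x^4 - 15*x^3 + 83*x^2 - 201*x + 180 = (x - 3)*(x^3 - 12*x^2 + 47*x - 60) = (x - 4)*(x - 3)*(x^2 - 8*x + 15) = (x - 4)*(x - 3)^2*(x - 5)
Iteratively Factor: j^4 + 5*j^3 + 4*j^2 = (j)*(j^3 + 5*j^2 + 4*j) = j*(j + 4)*(j^2 + j) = j^2*(j + 4)*(j + 1)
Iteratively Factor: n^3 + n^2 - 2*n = (n + 2)*(n^2 - n) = (n - 1)*(n + 2)*(n)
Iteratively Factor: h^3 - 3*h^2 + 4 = (h - 2)*(h^2 - h - 2) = (h - 2)^2*(h + 1)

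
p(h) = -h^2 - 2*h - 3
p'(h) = -2*h - 2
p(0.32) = -3.74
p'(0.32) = -2.64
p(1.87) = -10.24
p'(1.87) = -5.74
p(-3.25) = -7.06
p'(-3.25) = 4.50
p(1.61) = -8.81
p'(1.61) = -5.22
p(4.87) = -36.46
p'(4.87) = -11.74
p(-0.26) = -2.55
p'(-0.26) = -1.48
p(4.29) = -29.98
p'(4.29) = -10.58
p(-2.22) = -3.49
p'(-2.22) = 2.44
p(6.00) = -51.00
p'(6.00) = -14.00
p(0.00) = -3.00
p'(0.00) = -2.00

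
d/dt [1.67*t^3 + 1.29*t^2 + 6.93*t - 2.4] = 5.01*t^2 + 2.58*t + 6.93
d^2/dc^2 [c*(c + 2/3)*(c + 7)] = 6*c + 46/3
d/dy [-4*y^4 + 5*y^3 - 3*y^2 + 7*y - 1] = -16*y^3 + 15*y^2 - 6*y + 7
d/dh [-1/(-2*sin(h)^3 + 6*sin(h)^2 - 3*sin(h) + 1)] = 3*(4*sin(h) + cos(2*h) - 2)*cos(h)/(2*sin(h)^3 - 6*sin(h)^2 + 3*sin(h) - 1)^2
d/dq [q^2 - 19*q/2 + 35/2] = 2*q - 19/2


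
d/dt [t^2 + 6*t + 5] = 2*t + 6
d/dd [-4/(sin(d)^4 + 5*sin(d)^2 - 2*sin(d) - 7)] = 8*(2*sin(d)^3 + 5*sin(d) - 1)*cos(d)/(sin(d)^4 + 5*sin(d)^2 - 2*sin(d) - 7)^2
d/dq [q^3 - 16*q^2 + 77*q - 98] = 3*q^2 - 32*q + 77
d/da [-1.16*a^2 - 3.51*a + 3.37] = -2.32*a - 3.51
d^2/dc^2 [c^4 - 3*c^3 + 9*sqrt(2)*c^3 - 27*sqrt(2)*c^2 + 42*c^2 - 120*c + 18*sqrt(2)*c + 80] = 12*c^2 - 18*c + 54*sqrt(2)*c - 54*sqrt(2) + 84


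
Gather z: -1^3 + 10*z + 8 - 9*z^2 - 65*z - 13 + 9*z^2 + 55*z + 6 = 0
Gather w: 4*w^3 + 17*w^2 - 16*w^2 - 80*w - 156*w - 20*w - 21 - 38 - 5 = 4*w^3 + w^2 - 256*w - 64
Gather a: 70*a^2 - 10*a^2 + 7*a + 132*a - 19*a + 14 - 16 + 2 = 60*a^2 + 120*a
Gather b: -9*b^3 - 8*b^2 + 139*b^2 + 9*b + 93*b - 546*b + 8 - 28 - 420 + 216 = -9*b^3 + 131*b^2 - 444*b - 224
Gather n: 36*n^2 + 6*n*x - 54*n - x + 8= 36*n^2 + n*(6*x - 54) - x + 8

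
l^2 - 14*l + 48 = (l - 8)*(l - 6)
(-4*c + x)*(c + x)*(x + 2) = -4*c^2*x - 8*c^2 - 3*c*x^2 - 6*c*x + x^3 + 2*x^2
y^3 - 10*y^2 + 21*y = y*(y - 7)*(y - 3)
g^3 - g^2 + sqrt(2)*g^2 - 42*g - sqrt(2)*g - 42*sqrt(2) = (g - 7)*(g + 6)*(g + sqrt(2))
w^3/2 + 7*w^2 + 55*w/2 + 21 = (w/2 + 1/2)*(w + 6)*(w + 7)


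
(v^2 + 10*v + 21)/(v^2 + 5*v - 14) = (v + 3)/(v - 2)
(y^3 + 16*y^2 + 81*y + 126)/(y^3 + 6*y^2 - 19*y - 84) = (y + 6)/(y - 4)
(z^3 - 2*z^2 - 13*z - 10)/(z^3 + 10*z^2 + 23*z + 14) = (z - 5)/(z + 7)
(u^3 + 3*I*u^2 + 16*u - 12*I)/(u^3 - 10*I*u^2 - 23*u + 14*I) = (u + 6*I)/(u - 7*I)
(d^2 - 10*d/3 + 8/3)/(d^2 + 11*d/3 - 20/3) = (d - 2)/(d + 5)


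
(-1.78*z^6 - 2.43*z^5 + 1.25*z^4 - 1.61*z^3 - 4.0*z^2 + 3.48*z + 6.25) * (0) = 0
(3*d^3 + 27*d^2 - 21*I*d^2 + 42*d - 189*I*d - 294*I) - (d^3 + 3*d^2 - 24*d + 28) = 2*d^3 + 24*d^2 - 21*I*d^2 + 66*d - 189*I*d - 28 - 294*I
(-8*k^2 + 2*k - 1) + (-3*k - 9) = -8*k^2 - k - 10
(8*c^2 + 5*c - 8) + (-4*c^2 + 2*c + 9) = 4*c^2 + 7*c + 1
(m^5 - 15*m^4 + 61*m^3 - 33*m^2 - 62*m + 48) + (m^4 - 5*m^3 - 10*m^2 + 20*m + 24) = m^5 - 14*m^4 + 56*m^3 - 43*m^2 - 42*m + 72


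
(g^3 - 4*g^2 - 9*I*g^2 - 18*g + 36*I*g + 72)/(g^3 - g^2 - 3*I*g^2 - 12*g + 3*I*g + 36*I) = (g - 6*I)/(g + 3)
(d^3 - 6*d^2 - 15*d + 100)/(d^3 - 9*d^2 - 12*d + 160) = (d - 5)/(d - 8)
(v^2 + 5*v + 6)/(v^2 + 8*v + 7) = (v^2 + 5*v + 6)/(v^2 + 8*v + 7)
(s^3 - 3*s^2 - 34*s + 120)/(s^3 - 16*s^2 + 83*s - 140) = (s + 6)/(s - 7)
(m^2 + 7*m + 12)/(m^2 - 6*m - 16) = (m^2 + 7*m + 12)/(m^2 - 6*m - 16)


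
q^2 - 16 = (q - 4)*(q + 4)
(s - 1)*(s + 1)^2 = s^3 + s^2 - s - 1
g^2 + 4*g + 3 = (g + 1)*(g + 3)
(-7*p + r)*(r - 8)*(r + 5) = -7*p*r^2 + 21*p*r + 280*p + r^3 - 3*r^2 - 40*r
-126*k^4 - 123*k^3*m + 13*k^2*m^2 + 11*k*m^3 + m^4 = (-3*k + m)*(k + m)*(6*k + m)*(7*k + m)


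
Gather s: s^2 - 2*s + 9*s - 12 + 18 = s^2 + 7*s + 6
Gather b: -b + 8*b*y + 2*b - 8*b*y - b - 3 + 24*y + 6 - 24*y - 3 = 0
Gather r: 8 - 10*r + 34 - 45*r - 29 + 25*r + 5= 18 - 30*r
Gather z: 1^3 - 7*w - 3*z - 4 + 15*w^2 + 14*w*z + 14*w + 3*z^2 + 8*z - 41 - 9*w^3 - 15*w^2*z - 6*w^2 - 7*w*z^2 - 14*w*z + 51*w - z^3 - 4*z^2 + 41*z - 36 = -9*w^3 + 9*w^2 + 58*w - z^3 + z^2*(-7*w - 1) + z*(46 - 15*w^2) - 80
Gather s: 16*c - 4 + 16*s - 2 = 16*c + 16*s - 6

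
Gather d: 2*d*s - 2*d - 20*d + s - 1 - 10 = d*(2*s - 22) + s - 11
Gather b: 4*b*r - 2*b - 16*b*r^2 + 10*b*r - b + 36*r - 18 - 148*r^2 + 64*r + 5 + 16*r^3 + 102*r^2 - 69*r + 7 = b*(-16*r^2 + 14*r - 3) + 16*r^3 - 46*r^2 + 31*r - 6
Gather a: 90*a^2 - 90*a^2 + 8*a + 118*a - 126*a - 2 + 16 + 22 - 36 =0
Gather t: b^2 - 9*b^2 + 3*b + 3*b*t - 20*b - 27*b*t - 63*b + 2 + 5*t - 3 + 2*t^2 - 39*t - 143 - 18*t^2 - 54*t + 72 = -8*b^2 - 80*b - 16*t^2 + t*(-24*b - 88) - 72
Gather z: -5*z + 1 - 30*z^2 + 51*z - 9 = -30*z^2 + 46*z - 8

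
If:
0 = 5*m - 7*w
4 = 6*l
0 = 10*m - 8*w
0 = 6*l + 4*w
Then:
No Solution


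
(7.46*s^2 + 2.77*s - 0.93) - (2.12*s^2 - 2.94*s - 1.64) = 5.34*s^2 + 5.71*s + 0.71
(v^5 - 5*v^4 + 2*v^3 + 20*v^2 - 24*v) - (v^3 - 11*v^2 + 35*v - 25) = v^5 - 5*v^4 + v^3 + 31*v^2 - 59*v + 25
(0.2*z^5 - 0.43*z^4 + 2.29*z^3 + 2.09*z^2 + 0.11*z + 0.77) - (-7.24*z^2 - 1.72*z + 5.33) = 0.2*z^5 - 0.43*z^4 + 2.29*z^3 + 9.33*z^2 + 1.83*z - 4.56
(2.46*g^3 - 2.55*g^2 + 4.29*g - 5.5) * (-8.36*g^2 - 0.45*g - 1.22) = -20.5656*g^5 + 20.211*g^4 - 37.7181*g^3 + 47.1605*g^2 - 2.7588*g + 6.71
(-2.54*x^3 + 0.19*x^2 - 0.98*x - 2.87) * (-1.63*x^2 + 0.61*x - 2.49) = 4.1402*x^5 - 1.8591*x^4 + 8.0379*x^3 + 3.6072*x^2 + 0.6895*x + 7.1463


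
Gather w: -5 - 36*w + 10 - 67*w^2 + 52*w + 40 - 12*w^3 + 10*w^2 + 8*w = -12*w^3 - 57*w^2 + 24*w + 45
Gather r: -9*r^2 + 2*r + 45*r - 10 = -9*r^2 + 47*r - 10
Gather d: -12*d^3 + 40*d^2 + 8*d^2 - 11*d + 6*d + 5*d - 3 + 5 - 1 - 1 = -12*d^3 + 48*d^2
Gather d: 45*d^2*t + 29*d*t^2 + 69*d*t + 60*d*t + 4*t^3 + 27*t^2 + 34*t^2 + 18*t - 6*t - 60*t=45*d^2*t + d*(29*t^2 + 129*t) + 4*t^3 + 61*t^2 - 48*t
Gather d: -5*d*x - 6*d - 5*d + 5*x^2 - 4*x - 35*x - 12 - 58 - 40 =d*(-5*x - 11) + 5*x^2 - 39*x - 110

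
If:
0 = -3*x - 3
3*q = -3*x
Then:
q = 1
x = -1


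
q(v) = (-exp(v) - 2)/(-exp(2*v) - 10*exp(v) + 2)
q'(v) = (-exp(v) - 2)*(2*exp(2*v) + 10*exp(v))/(-exp(2*v) - 10*exp(v) + 2)^2 - exp(v)/(-exp(2*v) - 10*exp(v) + 2)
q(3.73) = 0.02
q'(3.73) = -0.02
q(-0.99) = 1.28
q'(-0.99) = -2.55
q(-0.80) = 0.91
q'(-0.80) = -1.48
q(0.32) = 0.25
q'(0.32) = -0.22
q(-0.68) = 0.75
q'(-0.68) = -1.11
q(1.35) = 0.11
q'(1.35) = -0.08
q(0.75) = 0.17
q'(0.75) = -0.13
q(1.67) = 0.09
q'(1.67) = -0.06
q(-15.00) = -1.00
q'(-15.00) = 0.00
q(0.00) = 0.33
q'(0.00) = -0.33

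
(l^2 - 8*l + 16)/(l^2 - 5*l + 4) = (l - 4)/(l - 1)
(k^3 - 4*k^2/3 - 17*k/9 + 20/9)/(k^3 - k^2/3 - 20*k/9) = (k - 1)/k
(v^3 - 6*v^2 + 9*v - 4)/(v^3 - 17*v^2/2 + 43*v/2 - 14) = 2*(v - 1)/(2*v - 7)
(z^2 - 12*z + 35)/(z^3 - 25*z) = (z - 7)/(z*(z + 5))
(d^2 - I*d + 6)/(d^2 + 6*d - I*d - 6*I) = (d^2 - I*d + 6)/(d^2 + d*(6 - I) - 6*I)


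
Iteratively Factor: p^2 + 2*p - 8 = (p - 2)*(p + 4)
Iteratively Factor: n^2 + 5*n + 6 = (n + 2)*(n + 3)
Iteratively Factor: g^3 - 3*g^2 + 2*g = (g)*(g^2 - 3*g + 2) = g*(g - 1)*(g - 2)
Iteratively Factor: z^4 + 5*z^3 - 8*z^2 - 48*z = (z + 4)*(z^3 + z^2 - 12*z) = z*(z + 4)*(z^2 + z - 12) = z*(z - 3)*(z + 4)*(z + 4)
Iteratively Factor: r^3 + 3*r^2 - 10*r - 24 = (r - 3)*(r^2 + 6*r + 8) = (r - 3)*(r + 4)*(r + 2)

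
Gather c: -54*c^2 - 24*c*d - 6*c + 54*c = -54*c^2 + c*(48 - 24*d)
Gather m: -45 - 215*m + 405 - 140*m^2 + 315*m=-140*m^2 + 100*m + 360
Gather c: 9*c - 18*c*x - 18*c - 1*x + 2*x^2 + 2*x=c*(-18*x - 9) + 2*x^2 + x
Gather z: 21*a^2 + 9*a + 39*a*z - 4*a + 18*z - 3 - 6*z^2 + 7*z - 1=21*a^2 + 5*a - 6*z^2 + z*(39*a + 25) - 4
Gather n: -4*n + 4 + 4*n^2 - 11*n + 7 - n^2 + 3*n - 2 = 3*n^2 - 12*n + 9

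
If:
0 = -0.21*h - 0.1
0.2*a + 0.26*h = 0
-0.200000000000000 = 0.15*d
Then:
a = 0.62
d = -1.33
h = -0.48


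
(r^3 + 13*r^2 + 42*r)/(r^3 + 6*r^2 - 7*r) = (r + 6)/(r - 1)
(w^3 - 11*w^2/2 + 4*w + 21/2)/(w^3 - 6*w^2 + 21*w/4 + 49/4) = 2*(w - 3)/(2*w - 7)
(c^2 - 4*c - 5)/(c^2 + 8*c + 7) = (c - 5)/(c + 7)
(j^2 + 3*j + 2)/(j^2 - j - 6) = (j + 1)/(j - 3)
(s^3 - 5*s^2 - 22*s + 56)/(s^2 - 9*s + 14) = s + 4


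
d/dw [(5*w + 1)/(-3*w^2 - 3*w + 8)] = (15*w^2 + 6*w + 43)/(9*w^4 + 18*w^3 - 39*w^2 - 48*w + 64)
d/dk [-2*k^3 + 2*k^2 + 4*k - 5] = -6*k^2 + 4*k + 4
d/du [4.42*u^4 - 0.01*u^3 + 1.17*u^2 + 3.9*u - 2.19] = 17.68*u^3 - 0.03*u^2 + 2.34*u + 3.9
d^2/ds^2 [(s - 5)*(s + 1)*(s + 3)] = 6*s - 2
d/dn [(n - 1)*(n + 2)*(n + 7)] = 3*n^2 + 16*n + 5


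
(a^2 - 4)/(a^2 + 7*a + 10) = (a - 2)/(a + 5)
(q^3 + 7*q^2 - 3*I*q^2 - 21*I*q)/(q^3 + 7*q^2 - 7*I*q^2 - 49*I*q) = (q - 3*I)/(q - 7*I)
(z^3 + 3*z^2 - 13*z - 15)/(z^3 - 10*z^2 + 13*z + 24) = (z + 5)/(z - 8)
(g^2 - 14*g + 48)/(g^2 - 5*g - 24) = (g - 6)/(g + 3)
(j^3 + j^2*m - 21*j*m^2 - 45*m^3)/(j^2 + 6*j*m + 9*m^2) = j - 5*m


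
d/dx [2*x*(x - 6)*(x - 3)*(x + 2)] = 8*x^3 - 42*x^2 + 72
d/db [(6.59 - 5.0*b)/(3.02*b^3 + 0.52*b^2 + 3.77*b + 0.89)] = (30.2*b^3 - 57.1054*b^2 - 6.8536*b - 29.2943)/(9.1204*b^6 + 3.1408*b^5 + 23.0412*b^4 + 9.2964*b^3 + 15.1385*b^2 + 6.7106*b + 0.7921)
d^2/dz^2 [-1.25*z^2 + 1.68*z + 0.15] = -2.50000000000000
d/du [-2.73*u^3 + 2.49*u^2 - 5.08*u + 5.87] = -8.19*u^2 + 4.98*u - 5.08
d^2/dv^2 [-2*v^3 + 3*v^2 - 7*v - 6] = 6 - 12*v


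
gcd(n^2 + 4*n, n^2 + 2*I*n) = n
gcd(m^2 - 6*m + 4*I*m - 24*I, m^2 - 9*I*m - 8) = 1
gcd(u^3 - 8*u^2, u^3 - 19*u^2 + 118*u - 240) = u - 8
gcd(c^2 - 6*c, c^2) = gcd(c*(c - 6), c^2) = c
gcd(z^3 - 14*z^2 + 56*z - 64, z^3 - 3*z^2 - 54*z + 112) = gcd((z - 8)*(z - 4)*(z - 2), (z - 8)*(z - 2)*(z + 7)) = z^2 - 10*z + 16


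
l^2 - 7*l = l*(l - 7)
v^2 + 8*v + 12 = (v + 2)*(v + 6)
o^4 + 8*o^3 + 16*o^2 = o^2*(o + 4)^2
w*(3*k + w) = 3*k*w + w^2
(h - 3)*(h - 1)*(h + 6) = h^3 + 2*h^2 - 21*h + 18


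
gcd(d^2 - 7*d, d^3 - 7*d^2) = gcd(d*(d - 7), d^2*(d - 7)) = d^2 - 7*d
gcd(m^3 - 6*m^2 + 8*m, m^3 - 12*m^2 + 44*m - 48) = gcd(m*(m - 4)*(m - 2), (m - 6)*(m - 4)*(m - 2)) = m^2 - 6*m + 8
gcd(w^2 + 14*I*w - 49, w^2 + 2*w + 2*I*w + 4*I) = 1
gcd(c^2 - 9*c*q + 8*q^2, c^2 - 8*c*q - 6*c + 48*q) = -c + 8*q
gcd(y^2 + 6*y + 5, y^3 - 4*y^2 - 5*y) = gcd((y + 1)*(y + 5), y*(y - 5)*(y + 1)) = y + 1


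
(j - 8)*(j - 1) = j^2 - 9*j + 8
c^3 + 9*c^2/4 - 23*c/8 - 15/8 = (c - 5/4)*(c + 1/2)*(c + 3)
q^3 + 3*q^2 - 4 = (q - 1)*(q + 2)^2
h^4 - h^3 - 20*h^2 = h^2*(h - 5)*(h + 4)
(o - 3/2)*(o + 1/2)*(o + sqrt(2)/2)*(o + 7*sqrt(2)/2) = o^4 - o^3 + 4*sqrt(2)*o^3 - 4*sqrt(2)*o^2 + 11*o^2/4 - 3*sqrt(2)*o - 7*o/2 - 21/8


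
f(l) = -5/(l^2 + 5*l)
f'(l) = -5*(-2*l - 5)/(l^2 + 5*l)^2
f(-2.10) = 0.82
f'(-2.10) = 0.11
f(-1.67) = 0.90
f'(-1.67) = 0.27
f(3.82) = -0.15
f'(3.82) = 0.06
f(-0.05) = 20.20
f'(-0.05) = 399.96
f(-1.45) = 0.97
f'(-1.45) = 0.40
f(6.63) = -0.06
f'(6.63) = 0.02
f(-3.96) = 1.21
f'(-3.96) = -0.86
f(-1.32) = 1.03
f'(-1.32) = 0.50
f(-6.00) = -0.83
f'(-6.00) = -0.97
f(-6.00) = -0.83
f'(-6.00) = -0.97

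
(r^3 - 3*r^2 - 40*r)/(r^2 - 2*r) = (r^2 - 3*r - 40)/(r - 2)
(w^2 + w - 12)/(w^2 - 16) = (w - 3)/(w - 4)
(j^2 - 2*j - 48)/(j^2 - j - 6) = (-j^2 + 2*j + 48)/(-j^2 + j + 6)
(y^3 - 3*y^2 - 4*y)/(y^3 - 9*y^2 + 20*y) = (y + 1)/(y - 5)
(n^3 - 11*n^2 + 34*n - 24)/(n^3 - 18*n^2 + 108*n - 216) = (n^2 - 5*n + 4)/(n^2 - 12*n + 36)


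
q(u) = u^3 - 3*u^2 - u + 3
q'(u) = 3*u^2 - 6*u - 1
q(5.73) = 86.90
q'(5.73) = 63.12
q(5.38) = 66.51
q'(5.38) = 53.55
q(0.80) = 0.79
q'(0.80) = -3.88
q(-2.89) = -43.30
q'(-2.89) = 41.40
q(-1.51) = -5.77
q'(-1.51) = 14.90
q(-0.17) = 3.08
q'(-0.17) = 0.11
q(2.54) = -2.51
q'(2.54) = 3.11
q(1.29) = -1.14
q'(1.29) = -3.75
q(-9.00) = -960.00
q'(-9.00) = 296.00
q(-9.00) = -960.00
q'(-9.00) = 296.00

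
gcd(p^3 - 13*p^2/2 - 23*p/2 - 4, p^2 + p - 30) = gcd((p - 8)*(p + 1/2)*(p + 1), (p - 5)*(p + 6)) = 1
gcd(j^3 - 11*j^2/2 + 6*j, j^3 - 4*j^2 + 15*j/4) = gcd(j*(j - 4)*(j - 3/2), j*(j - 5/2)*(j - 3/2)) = j^2 - 3*j/2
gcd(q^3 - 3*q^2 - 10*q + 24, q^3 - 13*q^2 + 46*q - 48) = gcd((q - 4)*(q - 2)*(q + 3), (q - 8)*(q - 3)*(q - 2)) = q - 2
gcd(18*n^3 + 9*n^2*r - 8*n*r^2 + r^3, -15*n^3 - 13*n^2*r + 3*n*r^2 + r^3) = -3*n^2 - 2*n*r + r^2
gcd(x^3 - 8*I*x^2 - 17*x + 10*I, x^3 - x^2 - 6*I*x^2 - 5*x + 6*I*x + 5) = x^2 - 6*I*x - 5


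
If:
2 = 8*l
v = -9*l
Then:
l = 1/4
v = -9/4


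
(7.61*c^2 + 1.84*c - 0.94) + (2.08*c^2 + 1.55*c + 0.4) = 9.69*c^2 + 3.39*c - 0.54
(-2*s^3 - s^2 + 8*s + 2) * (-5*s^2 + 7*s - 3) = 10*s^5 - 9*s^4 - 41*s^3 + 49*s^2 - 10*s - 6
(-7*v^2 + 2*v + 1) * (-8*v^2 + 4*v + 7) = 56*v^4 - 44*v^3 - 49*v^2 + 18*v + 7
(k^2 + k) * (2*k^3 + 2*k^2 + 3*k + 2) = 2*k^5 + 4*k^4 + 5*k^3 + 5*k^2 + 2*k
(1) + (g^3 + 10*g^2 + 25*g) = g^3 + 10*g^2 + 25*g + 1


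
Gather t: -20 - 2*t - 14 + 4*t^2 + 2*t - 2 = 4*t^2 - 36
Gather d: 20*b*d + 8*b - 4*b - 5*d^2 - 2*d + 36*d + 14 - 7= 4*b - 5*d^2 + d*(20*b + 34) + 7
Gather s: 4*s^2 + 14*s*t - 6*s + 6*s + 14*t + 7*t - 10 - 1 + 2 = 4*s^2 + 14*s*t + 21*t - 9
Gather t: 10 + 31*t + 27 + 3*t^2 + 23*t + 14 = 3*t^2 + 54*t + 51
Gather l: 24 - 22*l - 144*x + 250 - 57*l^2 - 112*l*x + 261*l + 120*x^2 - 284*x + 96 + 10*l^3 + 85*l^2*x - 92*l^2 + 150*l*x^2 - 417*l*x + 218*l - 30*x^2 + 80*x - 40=10*l^3 + l^2*(85*x - 149) + l*(150*x^2 - 529*x + 457) + 90*x^2 - 348*x + 330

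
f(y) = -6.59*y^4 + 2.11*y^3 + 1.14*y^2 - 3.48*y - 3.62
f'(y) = -26.36*y^3 + 6.33*y^2 + 2.28*y - 3.48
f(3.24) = -657.38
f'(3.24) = -826.21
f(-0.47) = -2.27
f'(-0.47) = -0.42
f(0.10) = -3.96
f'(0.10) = -3.22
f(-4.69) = -3368.32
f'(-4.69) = 2844.40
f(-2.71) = -383.25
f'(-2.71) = 561.46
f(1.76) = -57.94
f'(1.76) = -123.57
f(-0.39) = -2.37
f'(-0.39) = -1.84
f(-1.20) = -15.11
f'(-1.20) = 48.45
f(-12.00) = -140094.02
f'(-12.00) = 46430.76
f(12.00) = -132885.38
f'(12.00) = -44614.68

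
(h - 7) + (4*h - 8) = 5*h - 15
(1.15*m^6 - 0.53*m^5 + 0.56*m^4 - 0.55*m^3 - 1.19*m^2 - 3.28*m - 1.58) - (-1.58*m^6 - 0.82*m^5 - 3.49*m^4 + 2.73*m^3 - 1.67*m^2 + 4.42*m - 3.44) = 2.73*m^6 + 0.29*m^5 + 4.05*m^4 - 3.28*m^3 + 0.48*m^2 - 7.7*m + 1.86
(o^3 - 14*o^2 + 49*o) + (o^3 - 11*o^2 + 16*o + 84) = 2*o^3 - 25*o^2 + 65*o + 84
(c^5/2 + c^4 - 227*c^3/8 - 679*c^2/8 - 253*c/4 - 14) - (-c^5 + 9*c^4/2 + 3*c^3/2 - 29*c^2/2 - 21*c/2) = 3*c^5/2 - 7*c^4/2 - 239*c^3/8 - 563*c^2/8 - 211*c/4 - 14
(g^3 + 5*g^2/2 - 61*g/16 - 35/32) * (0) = 0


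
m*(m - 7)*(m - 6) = m^3 - 13*m^2 + 42*m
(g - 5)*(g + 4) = g^2 - g - 20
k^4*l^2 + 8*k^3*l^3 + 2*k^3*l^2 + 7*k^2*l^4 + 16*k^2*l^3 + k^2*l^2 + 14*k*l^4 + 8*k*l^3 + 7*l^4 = (k + l)*(k + 7*l)*(k*l + l)^2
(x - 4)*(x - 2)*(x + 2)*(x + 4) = x^4 - 20*x^2 + 64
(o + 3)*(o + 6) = o^2 + 9*o + 18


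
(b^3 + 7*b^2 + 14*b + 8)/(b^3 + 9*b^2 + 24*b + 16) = (b + 2)/(b + 4)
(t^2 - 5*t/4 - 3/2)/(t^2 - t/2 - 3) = (4*t + 3)/(2*(2*t + 3))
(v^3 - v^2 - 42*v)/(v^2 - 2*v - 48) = v*(v - 7)/(v - 8)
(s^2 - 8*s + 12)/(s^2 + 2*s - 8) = (s - 6)/(s + 4)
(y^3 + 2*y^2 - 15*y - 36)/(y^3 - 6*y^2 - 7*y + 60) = (y + 3)/(y - 5)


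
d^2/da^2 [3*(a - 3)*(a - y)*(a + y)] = 18*a - 18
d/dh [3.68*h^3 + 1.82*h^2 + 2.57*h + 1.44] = 11.04*h^2 + 3.64*h + 2.57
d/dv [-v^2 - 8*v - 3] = -2*v - 8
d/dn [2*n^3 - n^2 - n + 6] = 6*n^2 - 2*n - 1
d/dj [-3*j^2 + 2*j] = 2 - 6*j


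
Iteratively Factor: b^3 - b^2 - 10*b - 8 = (b + 2)*(b^2 - 3*b - 4) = (b - 4)*(b + 2)*(b + 1)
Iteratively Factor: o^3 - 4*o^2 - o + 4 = (o - 1)*(o^2 - 3*o - 4) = (o - 1)*(o + 1)*(o - 4)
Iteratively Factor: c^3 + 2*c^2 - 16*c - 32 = (c - 4)*(c^2 + 6*c + 8) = (c - 4)*(c + 4)*(c + 2)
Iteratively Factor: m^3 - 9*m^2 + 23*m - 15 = (m - 1)*(m^2 - 8*m + 15) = (m - 3)*(m - 1)*(m - 5)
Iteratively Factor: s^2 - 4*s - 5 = (s - 5)*(s + 1)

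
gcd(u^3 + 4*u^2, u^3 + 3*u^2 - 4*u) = u^2 + 4*u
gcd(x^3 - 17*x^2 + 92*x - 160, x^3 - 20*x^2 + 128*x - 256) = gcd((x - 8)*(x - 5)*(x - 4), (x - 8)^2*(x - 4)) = x^2 - 12*x + 32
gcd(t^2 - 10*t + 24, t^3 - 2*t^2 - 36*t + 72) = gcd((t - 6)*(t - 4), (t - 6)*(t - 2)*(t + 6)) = t - 6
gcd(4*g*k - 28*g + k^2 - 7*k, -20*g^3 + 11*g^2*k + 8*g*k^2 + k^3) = 4*g + k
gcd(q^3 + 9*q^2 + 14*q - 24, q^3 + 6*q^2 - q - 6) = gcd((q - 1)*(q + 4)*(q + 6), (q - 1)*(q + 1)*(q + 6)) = q^2 + 5*q - 6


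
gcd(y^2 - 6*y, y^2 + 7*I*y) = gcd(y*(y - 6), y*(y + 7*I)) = y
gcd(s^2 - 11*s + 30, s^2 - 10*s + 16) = 1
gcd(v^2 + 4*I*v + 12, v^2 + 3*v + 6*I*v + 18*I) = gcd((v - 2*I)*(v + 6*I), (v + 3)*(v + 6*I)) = v + 6*I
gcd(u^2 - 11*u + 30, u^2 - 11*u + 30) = u^2 - 11*u + 30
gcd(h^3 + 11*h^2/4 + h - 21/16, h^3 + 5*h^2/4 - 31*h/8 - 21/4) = h^2 + 13*h/4 + 21/8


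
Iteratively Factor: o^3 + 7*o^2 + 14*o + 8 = (o + 1)*(o^2 + 6*o + 8) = (o + 1)*(o + 2)*(o + 4)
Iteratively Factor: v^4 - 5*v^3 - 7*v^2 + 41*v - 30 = (v + 3)*(v^3 - 8*v^2 + 17*v - 10) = (v - 2)*(v + 3)*(v^2 - 6*v + 5) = (v - 5)*(v - 2)*(v + 3)*(v - 1)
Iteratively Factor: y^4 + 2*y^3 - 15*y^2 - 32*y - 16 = (y + 4)*(y^3 - 2*y^2 - 7*y - 4) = (y + 1)*(y + 4)*(y^2 - 3*y - 4) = (y - 4)*(y + 1)*(y + 4)*(y + 1)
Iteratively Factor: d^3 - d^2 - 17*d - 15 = (d - 5)*(d^2 + 4*d + 3) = (d - 5)*(d + 1)*(d + 3)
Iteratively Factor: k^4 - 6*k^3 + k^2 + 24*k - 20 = (k - 5)*(k^3 - k^2 - 4*k + 4) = (k - 5)*(k - 1)*(k^2 - 4) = (k - 5)*(k - 1)*(k + 2)*(k - 2)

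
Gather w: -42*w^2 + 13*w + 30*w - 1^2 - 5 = -42*w^2 + 43*w - 6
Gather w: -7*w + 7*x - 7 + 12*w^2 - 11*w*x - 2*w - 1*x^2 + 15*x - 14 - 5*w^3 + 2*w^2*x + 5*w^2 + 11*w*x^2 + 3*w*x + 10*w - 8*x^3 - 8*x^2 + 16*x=-5*w^3 + w^2*(2*x + 17) + w*(11*x^2 - 8*x + 1) - 8*x^3 - 9*x^2 + 38*x - 21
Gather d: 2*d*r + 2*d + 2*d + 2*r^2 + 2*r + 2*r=d*(2*r + 4) + 2*r^2 + 4*r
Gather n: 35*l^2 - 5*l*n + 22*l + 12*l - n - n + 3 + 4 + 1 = 35*l^2 + 34*l + n*(-5*l - 2) + 8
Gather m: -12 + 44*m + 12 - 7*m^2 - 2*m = -7*m^2 + 42*m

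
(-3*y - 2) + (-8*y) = -11*y - 2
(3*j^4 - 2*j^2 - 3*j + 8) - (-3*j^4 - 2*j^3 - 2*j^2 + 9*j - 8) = 6*j^4 + 2*j^3 - 12*j + 16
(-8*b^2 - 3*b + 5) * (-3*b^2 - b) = 24*b^4 + 17*b^3 - 12*b^2 - 5*b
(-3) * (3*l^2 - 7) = 21 - 9*l^2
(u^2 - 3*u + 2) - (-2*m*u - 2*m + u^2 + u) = 2*m*u + 2*m - 4*u + 2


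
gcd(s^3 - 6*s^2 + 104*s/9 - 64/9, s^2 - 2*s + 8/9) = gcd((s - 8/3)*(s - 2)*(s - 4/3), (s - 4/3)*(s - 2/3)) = s - 4/3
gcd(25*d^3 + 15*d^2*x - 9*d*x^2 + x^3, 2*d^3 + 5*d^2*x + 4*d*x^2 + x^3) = d + x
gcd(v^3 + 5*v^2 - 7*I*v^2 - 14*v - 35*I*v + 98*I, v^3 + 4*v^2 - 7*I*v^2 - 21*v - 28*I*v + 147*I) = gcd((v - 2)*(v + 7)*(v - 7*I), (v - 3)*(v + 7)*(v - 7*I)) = v^2 + v*(7 - 7*I) - 49*I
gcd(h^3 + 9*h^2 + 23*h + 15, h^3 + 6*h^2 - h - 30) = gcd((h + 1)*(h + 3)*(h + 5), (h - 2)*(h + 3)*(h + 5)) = h^2 + 8*h + 15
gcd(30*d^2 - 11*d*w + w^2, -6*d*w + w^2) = -6*d + w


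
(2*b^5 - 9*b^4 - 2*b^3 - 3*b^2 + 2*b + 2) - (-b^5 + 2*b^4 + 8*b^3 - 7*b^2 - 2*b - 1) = 3*b^5 - 11*b^4 - 10*b^3 + 4*b^2 + 4*b + 3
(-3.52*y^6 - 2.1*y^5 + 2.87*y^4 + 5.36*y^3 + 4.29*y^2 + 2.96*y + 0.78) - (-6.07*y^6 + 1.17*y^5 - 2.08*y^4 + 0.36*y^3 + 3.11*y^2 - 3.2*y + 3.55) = 2.55*y^6 - 3.27*y^5 + 4.95*y^4 + 5.0*y^3 + 1.18*y^2 + 6.16*y - 2.77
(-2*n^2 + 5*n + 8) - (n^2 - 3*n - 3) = -3*n^2 + 8*n + 11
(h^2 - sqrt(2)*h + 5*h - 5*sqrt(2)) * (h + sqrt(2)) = h^3 + 5*h^2 - 2*h - 10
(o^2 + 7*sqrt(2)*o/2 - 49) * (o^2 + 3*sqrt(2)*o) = o^4 + 13*sqrt(2)*o^3/2 - 28*o^2 - 147*sqrt(2)*o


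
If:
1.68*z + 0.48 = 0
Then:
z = -0.29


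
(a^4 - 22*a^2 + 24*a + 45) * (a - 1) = a^5 - a^4 - 22*a^3 + 46*a^2 + 21*a - 45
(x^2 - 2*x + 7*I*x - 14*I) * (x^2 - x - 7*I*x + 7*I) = x^4 - 3*x^3 + 51*x^2 - 147*x + 98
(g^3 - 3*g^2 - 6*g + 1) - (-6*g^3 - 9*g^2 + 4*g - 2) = 7*g^3 + 6*g^2 - 10*g + 3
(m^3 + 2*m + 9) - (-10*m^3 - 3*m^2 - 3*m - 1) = 11*m^3 + 3*m^2 + 5*m + 10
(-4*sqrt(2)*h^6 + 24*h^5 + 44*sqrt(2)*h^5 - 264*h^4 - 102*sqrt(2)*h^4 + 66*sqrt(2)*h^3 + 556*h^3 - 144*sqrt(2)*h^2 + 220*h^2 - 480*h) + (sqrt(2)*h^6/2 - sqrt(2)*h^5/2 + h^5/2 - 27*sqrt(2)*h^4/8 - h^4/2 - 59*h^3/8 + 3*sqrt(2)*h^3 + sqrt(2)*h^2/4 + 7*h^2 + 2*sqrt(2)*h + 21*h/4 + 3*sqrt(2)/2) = -7*sqrt(2)*h^6/2 + 49*h^5/2 + 87*sqrt(2)*h^5/2 - 529*h^4/2 - 843*sqrt(2)*h^4/8 + 69*sqrt(2)*h^3 + 4389*h^3/8 - 575*sqrt(2)*h^2/4 + 227*h^2 - 1899*h/4 + 2*sqrt(2)*h + 3*sqrt(2)/2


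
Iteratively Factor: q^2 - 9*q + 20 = (q - 4)*(q - 5)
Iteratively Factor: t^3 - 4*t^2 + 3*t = (t - 3)*(t^2 - t) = t*(t - 3)*(t - 1)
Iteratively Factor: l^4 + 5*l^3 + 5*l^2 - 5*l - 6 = (l + 2)*(l^3 + 3*l^2 - l - 3) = (l - 1)*(l + 2)*(l^2 + 4*l + 3) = (l - 1)*(l + 2)*(l + 3)*(l + 1)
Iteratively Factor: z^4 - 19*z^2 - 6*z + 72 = (z - 4)*(z^3 + 4*z^2 - 3*z - 18) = (z - 4)*(z + 3)*(z^2 + z - 6) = (z - 4)*(z - 2)*(z + 3)*(z + 3)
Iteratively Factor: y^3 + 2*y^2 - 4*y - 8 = (y + 2)*(y^2 - 4) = (y - 2)*(y + 2)*(y + 2)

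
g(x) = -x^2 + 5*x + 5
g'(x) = 5 - 2*x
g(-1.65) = -5.97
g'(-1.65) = 8.30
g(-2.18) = -10.65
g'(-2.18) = 9.36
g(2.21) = 11.17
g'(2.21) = 0.58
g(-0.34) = 3.18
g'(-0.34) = 5.68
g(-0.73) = 0.82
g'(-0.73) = 6.46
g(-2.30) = -11.79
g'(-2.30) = 9.60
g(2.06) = 11.06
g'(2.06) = 0.88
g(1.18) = 9.51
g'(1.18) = 2.64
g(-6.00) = -61.00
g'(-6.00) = 17.00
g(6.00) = -1.00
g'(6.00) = -7.00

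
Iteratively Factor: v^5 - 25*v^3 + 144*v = (v - 3)*(v^4 + 3*v^3 - 16*v^2 - 48*v) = (v - 4)*(v - 3)*(v^3 + 7*v^2 + 12*v) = (v - 4)*(v - 3)*(v + 4)*(v^2 + 3*v) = (v - 4)*(v - 3)*(v + 3)*(v + 4)*(v)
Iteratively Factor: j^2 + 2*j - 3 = (j + 3)*(j - 1)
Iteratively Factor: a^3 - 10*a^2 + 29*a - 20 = (a - 5)*(a^2 - 5*a + 4) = (a - 5)*(a - 1)*(a - 4)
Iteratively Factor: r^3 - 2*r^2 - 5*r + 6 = (r - 3)*(r^2 + r - 2) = (r - 3)*(r - 1)*(r + 2)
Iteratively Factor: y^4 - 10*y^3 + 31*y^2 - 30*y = (y - 5)*(y^3 - 5*y^2 + 6*y) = (y - 5)*(y - 2)*(y^2 - 3*y) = y*(y - 5)*(y - 2)*(y - 3)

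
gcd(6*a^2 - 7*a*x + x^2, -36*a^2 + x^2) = -6*a + x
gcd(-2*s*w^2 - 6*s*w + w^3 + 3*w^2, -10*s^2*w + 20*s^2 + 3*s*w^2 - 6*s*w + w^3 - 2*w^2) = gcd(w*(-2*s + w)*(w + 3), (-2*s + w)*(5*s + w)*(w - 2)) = 2*s - w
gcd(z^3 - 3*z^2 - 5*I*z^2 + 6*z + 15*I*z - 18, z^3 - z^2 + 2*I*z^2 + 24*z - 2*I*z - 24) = 1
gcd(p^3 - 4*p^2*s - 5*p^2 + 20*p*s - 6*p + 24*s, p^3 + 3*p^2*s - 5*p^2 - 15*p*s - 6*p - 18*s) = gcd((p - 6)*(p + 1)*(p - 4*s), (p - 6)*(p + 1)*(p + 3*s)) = p^2 - 5*p - 6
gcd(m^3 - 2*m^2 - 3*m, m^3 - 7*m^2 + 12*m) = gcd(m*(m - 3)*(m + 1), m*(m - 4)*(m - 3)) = m^2 - 3*m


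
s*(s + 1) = s^2 + s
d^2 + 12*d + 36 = (d + 6)^2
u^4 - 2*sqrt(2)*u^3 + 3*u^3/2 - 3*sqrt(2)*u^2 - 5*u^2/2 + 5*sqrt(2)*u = u*(u - 1)*(u + 5/2)*(u - 2*sqrt(2))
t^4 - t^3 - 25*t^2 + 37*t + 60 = (t - 4)*(t - 3)*(t + 1)*(t + 5)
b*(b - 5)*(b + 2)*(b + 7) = b^4 + 4*b^3 - 31*b^2 - 70*b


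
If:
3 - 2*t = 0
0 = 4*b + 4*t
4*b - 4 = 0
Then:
No Solution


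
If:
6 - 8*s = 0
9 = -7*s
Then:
No Solution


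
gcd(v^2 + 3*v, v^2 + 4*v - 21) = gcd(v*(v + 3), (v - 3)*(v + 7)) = 1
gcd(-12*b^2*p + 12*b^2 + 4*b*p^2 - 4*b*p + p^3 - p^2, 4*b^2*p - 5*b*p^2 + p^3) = 1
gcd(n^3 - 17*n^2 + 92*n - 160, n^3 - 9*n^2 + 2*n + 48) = n - 8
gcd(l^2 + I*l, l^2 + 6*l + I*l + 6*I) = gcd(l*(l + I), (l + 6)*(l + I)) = l + I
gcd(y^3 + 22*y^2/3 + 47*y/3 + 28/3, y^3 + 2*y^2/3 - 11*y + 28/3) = y + 4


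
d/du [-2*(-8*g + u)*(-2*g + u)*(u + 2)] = -32*g^2 + 40*g*u + 40*g - 6*u^2 - 8*u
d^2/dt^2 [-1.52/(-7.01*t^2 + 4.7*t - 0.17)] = (-149.385904*t^2 + 100.15888*t + 1.52*(14.02*t - 4.7)*(28.04*t - 9.4) - 3.622768)/(7.01*t^2 - 4.7*t + 0.17)^3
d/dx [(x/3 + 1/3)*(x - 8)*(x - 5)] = x^2 - 8*x + 9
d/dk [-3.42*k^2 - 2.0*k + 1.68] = -6.84*k - 2.0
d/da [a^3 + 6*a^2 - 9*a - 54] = 3*a^2 + 12*a - 9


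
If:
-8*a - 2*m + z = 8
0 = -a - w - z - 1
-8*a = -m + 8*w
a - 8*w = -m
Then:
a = 0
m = -72/17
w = -9/17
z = -8/17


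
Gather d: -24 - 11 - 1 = -36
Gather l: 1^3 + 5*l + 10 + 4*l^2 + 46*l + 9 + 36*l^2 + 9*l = 40*l^2 + 60*l + 20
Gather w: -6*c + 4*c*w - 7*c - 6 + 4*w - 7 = -13*c + w*(4*c + 4) - 13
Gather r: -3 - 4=-7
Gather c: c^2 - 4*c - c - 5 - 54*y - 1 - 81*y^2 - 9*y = c^2 - 5*c - 81*y^2 - 63*y - 6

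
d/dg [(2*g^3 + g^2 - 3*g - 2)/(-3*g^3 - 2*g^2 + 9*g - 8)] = (-g^4 + 18*g^3 - 63*g^2 - 24*g + 42)/(9*g^6 + 12*g^5 - 50*g^4 + 12*g^3 + 113*g^2 - 144*g + 64)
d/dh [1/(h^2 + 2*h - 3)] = 2*(-h - 1)/(h^2 + 2*h - 3)^2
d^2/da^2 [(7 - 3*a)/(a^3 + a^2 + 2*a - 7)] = 2*(-(3*a - 7)*(3*a^2 + 2*a + 2)^2 + (9*a^2 + 6*a + (3*a - 7)*(3*a + 1) + 6)*(a^3 + a^2 + 2*a - 7))/(a^3 + a^2 + 2*a - 7)^3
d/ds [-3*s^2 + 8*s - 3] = 8 - 6*s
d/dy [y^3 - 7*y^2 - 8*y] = 3*y^2 - 14*y - 8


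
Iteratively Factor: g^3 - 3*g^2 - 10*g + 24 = (g + 3)*(g^2 - 6*g + 8) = (g - 2)*(g + 3)*(g - 4)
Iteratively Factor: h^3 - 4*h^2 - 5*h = (h)*(h^2 - 4*h - 5) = h*(h - 5)*(h + 1)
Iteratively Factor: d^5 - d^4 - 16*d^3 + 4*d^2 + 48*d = (d + 3)*(d^4 - 4*d^3 - 4*d^2 + 16*d) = (d - 4)*(d + 3)*(d^3 - 4*d) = d*(d - 4)*(d + 3)*(d^2 - 4) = d*(d - 4)*(d - 2)*(d + 3)*(d + 2)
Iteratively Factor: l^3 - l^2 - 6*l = (l + 2)*(l^2 - 3*l) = l*(l + 2)*(l - 3)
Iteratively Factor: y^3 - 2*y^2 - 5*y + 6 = (y - 1)*(y^2 - y - 6) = (y - 3)*(y - 1)*(y + 2)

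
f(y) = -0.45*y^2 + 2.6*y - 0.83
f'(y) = 2.6 - 0.9*y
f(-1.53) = -5.86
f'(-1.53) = 3.98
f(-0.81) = -3.23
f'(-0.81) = 3.33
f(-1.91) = -7.44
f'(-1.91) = 4.32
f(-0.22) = -1.42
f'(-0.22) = 2.80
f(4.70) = 1.45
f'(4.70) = -1.63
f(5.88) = -1.10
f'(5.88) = -2.69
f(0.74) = 0.85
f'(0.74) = 1.93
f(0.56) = 0.48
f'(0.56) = 2.10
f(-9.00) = -60.68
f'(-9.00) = 10.70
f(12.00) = -34.43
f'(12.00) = -8.20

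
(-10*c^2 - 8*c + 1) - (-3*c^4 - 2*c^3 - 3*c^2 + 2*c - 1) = 3*c^4 + 2*c^3 - 7*c^2 - 10*c + 2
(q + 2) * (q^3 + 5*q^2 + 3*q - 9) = q^4 + 7*q^3 + 13*q^2 - 3*q - 18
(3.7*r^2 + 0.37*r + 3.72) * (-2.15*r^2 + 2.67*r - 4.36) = -7.955*r^4 + 9.0835*r^3 - 23.1421*r^2 + 8.3192*r - 16.2192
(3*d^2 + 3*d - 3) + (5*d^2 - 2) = 8*d^2 + 3*d - 5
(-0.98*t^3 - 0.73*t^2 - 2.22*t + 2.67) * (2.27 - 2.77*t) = 2.7146*t^4 - 0.2025*t^3 + 4.4923*t^2 - 12.4353*t + 6.0609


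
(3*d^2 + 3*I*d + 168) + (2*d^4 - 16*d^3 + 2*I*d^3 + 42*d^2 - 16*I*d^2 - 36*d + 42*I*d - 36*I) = 2*d^4 - 16*d^3 + 2*I*d^3 + 45*d^2 - 16*I*d^2 - 36*d + 45*I*d + 168 - 36*I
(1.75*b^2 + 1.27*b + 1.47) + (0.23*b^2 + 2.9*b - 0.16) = 1.98*b^2 + 4.17*b + 1.31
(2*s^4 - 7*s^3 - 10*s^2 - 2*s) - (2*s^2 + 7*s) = 2*s^4 - 7*s^3 - 12*s^2 - 9*s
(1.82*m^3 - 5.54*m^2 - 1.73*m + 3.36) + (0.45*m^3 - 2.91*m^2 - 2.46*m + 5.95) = 2.27*m^3 - 8.45*m^2 - 4.19*m + 9.31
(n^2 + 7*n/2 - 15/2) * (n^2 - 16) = n^4 + 7*n^3/2 - 47*n^2/2 - 56*n + 120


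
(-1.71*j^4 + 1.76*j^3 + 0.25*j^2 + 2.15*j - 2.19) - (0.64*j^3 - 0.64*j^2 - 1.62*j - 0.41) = -1.71*j^4 + 1.12*j^3 + 0.89*j^2 + 3.77*j - 1.78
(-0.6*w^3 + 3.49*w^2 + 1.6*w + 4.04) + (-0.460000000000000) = -0.6*w^3 + 3.49*w^2 + 1.6*w + 3.58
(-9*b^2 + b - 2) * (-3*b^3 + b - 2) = 27*b^5 - 3*b^4 - 3*b^3 + 19*b^2 - 4*b + 4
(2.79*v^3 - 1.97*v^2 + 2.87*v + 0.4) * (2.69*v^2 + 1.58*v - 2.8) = 7.5051*v^5 - 0.8911*v^4 - 3.2043*v^3 + 11.1266*v^2 - 7.404*v - 1.12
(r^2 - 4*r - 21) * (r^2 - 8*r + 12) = r^4 - 12*r^3 + 23*r^2 + 120*r - 252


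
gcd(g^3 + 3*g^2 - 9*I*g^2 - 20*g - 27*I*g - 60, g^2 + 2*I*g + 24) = g - 4*I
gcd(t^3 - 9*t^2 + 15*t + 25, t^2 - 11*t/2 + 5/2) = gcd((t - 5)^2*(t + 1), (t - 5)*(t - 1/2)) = t - 5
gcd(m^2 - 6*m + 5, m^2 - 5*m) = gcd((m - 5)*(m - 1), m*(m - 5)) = m - 5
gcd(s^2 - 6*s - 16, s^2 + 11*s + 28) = 1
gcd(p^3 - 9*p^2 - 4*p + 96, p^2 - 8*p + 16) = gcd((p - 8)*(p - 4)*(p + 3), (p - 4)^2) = p - 4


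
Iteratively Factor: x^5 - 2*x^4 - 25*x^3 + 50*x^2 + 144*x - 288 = (x - 2)*(x^4 - 25*x^2 + 144) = (x - 4)*(x - 2)*(x^3 + 4*x^2 - 9*x - 36) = (x - 4)*(x - 3)*(x - 2)*(x^2 + 7*x + 12) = (x - 4)*(x - 3)*(x - 2)*(x + 3)*(x + 4)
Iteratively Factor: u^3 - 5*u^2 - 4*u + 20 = (u - 2)*(u^2 - 3*u - 10) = (u - 2)*(u + 2)*(u - 5)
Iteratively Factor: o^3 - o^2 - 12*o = (o + 3)*(o^2 - 4*o) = o*(o + 3)*(o - 4)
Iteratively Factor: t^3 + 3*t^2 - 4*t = (t + 4)*(t^2 - t) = (t - 1)*(t + 4)*(t)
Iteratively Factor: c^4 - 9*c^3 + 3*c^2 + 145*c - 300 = (c - 5)*(c^3 - 4*c^2 - 17*c + 60) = (c - 5)^2*(c^2 + c - 12) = (c - 5)^2*(c - 3)*(c + 4)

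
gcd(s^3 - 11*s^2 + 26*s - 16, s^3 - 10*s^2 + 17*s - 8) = s^2 - 9*s + 8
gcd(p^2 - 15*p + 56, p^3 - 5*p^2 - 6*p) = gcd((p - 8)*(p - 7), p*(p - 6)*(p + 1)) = 1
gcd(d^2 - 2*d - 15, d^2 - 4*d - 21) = d + 3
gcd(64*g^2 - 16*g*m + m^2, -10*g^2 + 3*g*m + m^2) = 1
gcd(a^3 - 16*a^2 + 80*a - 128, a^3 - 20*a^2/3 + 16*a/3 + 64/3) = a^2 - 8*a + 16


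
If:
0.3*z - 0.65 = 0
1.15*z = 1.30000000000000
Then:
No Solution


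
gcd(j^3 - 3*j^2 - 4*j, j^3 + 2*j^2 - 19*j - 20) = j^2 - 3*j - 4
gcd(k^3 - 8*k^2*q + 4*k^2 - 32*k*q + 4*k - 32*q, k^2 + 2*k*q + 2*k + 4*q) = k + 2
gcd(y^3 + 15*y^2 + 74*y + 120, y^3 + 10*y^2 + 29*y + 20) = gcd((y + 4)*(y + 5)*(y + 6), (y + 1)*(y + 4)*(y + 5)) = y^2 + 9*y + 20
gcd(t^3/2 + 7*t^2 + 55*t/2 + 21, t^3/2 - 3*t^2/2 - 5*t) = 1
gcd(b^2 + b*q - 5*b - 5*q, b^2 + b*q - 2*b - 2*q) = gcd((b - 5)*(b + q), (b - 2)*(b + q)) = b + q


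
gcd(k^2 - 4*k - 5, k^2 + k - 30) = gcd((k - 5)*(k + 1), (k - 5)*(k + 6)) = k - 5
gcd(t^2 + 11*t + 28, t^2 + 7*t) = t + 7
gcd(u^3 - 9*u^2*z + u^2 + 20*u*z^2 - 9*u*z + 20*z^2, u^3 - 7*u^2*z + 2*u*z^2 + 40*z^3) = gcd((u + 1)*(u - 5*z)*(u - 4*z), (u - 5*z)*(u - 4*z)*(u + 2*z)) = u^2 - 9*u*z + 20*z^2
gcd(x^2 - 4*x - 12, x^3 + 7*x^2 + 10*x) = x + 2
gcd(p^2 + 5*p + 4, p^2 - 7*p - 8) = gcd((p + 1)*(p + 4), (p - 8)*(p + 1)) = p + 1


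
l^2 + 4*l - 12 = (l - 2)*(l + 6)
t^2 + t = t*(t + 1)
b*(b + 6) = b^2 + 6*b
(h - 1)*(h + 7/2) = h^2 + 5*h/2 - 7/2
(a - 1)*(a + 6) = a^2 + 5*a - 6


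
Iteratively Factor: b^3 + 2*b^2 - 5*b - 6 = (b + 3)*(b^2 - b - 2) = (b + 1)*(b + 3)*(b - 2)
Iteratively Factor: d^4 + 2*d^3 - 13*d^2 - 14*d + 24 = (d - 1)*(d^3 + 3*d^2 - 10*d - 24) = (d - 1)*(d + 2)*(d^2 + d - 12) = (d - 3)*(d - 1)*(d + 2)*(d + 4)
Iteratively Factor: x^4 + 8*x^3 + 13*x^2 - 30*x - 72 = (x + 3)*(x^3 + 5*x^2 - 2*x - 24) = (x + 3)*(x + 4)*(x^2 + x - 6) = (x + 3)^2*(x + 4)*(x - 2)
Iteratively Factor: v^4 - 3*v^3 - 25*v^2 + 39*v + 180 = (v - 4)*(v^3 + v^2 - 21*v - 45) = (v - 4)*(v + 3)*(v^2 - 2*v - 15) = (v - 5)*(v - 4)*(v + 3)*(v + 3)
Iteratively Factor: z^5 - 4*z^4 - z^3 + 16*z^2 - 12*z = (z)*(z^4 - 4*z^3 - z^2 + 16*z - 12) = z*(z - 2)*(z^3 - 2*z^2 - 5*z + 6) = z*(z - 3)*(z - 2)*(z^2 + z - 2) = z*(z - 3)*(z - 2)*(z - 1)*(z + 2)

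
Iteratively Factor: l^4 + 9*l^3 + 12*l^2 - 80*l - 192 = (l + 4)*(l^3 + 5*l^2 - 8*l - 48) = (l - 3)*(l + 4)*(l^2 + 8*l + 16) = (l - 3)*(l + 4)^2*(l + 4)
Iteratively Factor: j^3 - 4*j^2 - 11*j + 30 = (j - 5)*(j^2 + j - 6) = (j - 5)*(j - 2)*(j + 3)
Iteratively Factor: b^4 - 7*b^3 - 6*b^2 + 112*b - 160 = (b - 2)*(b^3 - 5*b^2 - 16*b + 80) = (b - 2)*(b + 4)*(b^2 - 9*b + 20) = (b - 5)*(b - 2)*(b + 4)*(b - 4)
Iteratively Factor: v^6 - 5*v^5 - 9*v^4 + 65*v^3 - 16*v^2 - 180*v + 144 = (v + 3)*(v^5 - 8*v^4 + 15*v^3 + 20*v^2 - 76*v + 48) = (v - 2)*(v + 3)*(v^4 - 6*v^3 + 3*v^2 + 26*v - 24) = (v - 3)*(v - 2)*(v + 3)*(v^3 - 3*v^2 - 6*v + 8) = (v - 3)*(v - 2)*(v + 2)*(v + 3)*(v^2 - 5*v + 4) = (v - 4)*(v - 3)*(v - 2)*(v + 2)*(v + 3)*(v - 1)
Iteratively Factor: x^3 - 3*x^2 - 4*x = (x + 1)*(x^2 - 4*x) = x*(x + 1)*(x - 4)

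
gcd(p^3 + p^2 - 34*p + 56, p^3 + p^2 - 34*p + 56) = p^3 + p^2 - 34*p + 56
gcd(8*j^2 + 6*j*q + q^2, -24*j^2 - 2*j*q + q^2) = 4*j + q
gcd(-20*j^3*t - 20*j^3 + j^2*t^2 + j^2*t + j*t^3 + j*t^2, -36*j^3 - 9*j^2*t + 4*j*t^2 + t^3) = 1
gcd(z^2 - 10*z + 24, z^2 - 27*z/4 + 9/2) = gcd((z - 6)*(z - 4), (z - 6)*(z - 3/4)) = z - 6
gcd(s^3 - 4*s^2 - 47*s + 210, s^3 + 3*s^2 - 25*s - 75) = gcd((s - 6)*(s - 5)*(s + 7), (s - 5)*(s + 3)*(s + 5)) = s - 5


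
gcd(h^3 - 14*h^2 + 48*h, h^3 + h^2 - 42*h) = h^2 - 6*h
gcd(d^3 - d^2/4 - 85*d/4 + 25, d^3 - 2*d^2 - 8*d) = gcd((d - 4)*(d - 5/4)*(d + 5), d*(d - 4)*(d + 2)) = d - 4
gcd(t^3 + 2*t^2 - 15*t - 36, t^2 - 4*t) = t - 4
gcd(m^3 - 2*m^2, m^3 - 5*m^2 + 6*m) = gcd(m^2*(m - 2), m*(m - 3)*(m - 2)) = m^2 - 2*m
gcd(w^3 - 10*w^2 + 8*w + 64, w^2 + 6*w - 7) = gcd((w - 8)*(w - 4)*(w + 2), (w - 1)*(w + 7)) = 1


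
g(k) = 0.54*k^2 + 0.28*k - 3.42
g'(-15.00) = -15.92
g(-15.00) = 113.88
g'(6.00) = 6.76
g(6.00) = 17.70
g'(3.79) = 4.37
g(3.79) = 5.40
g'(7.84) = 8.75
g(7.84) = 31.97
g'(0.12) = 0.41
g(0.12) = -3.38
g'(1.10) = 1.47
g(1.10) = -2.46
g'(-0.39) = -0.14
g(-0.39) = -3.45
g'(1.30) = 1.68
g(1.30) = -2.14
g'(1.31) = 1.69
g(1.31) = -2.13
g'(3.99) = 4.59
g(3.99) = 6.29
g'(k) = 1.08*k + 0.28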